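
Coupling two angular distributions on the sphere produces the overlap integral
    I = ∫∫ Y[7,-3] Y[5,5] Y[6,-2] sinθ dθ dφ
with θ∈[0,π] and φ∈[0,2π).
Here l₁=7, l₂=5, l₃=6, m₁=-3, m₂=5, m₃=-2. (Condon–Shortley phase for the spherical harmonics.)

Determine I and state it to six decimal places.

Checks pass: Σm=0; 18 even; l₃=6∈[2,12].
(2·7+1)(2·5+1)(2·6+1) = 2145
Δ: 6! 8! 4! / 19! → 1/174594420
sum: t=1:−1/4147200 t=2:+1/207360 t=3:−1/82944 t=4:+1/207360 t=5:−1/4147200 = -1/345600
3j²(7 5 6; 0 0 0) = Δ·Π!·Σ² = 420/46189  (sign -1)
sum: t=6:+1/9953280 = 1/9953280
3j²(7 5 6; -3 5 -2) = Δ·Π!·Σ² = 2450/138567  (sign +1)
combine: 4πI² = 2145·420/46189·2450/138567 = 5145000/14919047
take √, sign -1: I = -0.16565983

-0.165660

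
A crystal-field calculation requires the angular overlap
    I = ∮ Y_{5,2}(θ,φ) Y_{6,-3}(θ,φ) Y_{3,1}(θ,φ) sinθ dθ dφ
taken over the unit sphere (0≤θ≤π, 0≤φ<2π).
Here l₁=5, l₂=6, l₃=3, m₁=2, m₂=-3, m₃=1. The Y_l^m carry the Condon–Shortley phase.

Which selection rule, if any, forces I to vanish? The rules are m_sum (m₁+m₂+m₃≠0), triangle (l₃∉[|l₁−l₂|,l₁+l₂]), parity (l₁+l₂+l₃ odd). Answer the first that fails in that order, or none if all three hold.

none

Σmᵢ = 0  ✓
l₃∈[|l₁−l₂|,l₁+l₂]=[1,11], have l₃=3  ✓
Σlᵢ = 14 ⇒ even  ✓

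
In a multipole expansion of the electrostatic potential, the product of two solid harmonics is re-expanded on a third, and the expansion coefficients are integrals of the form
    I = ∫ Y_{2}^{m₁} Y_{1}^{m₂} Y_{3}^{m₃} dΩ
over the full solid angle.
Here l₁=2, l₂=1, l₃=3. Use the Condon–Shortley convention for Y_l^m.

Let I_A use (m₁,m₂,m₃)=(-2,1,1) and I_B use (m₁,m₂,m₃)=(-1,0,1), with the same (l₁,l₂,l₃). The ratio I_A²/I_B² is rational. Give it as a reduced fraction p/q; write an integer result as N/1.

Shared (l₁,l₂,l₃)=(2,1,3): N and (l;000)² cancel in I_A²/I_B².
A: Δ = 0!·4!·2!/7! = 1/105; Racah Σ t=0..0: t=0:+1/48 = 1/48; ⇒ 3j(2 1 3; -2 1 1)² = 1/105, sgn +1
B: Δ = 0!·4!·2!/7! = 1/105; Racah Σ t=0..0: t=0:+1/6 = 1/6; ⇒ 3j(2 1 3; -1 0 1)² = 8/105, sgn +1
I_A²/I_B² = (1/105)/(8/105) = 1/8

1/8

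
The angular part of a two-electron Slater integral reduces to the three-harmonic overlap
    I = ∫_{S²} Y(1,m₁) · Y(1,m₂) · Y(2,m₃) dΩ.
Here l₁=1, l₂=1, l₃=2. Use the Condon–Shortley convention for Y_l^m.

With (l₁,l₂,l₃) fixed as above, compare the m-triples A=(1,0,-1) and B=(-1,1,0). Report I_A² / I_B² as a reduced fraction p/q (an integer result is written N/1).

l's match ⇒ only the (l;m) 3-j factors differ between A and B.
A: triangle coeff Δ(1,1,2) = 1/30; Σ_t [0,0]: t=0:+1/2 = 1/2; (3j)²=1/10 [(1 1 2; 1 0 -1)], sign=-1
B: triangle coeff Δ(1,1,2) = 1/30; Σ_t [0,0]: t=0:+1/4 = 1/4; (3j)²=1/30 [(1 1 2; -1 1 0)], sign=+1
I_A²/I_B² = (1/10)/(1/30) = 3/1

3/1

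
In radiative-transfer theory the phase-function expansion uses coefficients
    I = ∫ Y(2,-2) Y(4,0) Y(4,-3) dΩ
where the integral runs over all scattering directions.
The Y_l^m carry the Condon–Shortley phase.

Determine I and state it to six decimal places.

0.000000

Σmᵢ = -5 ≠ 0, so the φ-integral vanishes; I = 0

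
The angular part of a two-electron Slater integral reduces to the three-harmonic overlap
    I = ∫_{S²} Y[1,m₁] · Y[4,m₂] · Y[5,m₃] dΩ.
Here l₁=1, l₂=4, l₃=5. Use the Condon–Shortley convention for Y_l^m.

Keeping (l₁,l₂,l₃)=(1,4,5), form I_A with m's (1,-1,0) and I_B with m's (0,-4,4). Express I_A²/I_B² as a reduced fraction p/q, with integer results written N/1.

l's match ⇒ only the (l;m) 3-j factors differ between A and B.
A: triangle coeff Δ(1,4,5) = 1/495; Σ_t [0,0]: t=0:+1/1440 = 1/1440; (3j)²=2/99 [(1 4 5; 1 -1 0)], sign=-1
B: triangle coeff Δ(1,4,5) = 1/495; Σ_t [0,0]: t=0:+1/40320 = 1/40320; (3j)²=1/55 [(1 4 5; 0 -4 4)], sign=-1
I_A²/I_B² = (2/99)/(1/55) = 10/9

10/9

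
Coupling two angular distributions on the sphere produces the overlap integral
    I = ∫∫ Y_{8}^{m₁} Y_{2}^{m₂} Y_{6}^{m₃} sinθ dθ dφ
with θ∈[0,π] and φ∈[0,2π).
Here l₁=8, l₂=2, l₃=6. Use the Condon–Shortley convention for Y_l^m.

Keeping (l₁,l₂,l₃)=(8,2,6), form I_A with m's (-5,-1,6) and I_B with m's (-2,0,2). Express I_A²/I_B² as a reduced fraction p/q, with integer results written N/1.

Same 8,2,6: normalisation and zero-m 3j drop out of the ratio.
A: Δ: 4! 12! 0! / 17! → 1/30940; sum: t=1:−1/2874009600 = -1/2874009600; 3j²(8 2 6; -5 -1 6) = Δ·Π!·Σ² = 1/2380  (sign -1)
B: Δ: 4! 12! 0! / 17! → 1/30940; sum: t=2:+1/3870720 = 1/3870720; 3j²(8 2 6; -2 0 2) = Δ·Π!·Σ² = 135/6188  (sign +1)
I_A²/I_B² = (1/2380)/(135/6188) = 13/675

13/675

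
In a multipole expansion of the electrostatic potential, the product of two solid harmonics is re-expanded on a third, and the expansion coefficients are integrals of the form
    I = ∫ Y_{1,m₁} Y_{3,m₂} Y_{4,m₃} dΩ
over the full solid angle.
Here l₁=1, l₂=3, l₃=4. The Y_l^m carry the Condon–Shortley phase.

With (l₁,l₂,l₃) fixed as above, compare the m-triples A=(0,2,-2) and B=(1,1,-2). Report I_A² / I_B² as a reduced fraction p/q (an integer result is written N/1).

l's match ⇒ only the (l;m) 3-j factors differ between A and B.
A: triangle coeff Δ(1,3,4) = 1/252; Σ_t [0,0]: t=0:+1/120 = 1/120; (3j)²=1/21 [(1 3 4; 0 2 -2)], sign=+1
B: triangle coeff Δ(1,3,4) = 1/252; Σ_t [0,0]: t=0:+1/96 = 1/96; (3j)²=5/84 [(1 3 4; 1 1 -2)], sign=+1
I_A²/I_B² = (1/21)/(5/84) = 4/5

4/5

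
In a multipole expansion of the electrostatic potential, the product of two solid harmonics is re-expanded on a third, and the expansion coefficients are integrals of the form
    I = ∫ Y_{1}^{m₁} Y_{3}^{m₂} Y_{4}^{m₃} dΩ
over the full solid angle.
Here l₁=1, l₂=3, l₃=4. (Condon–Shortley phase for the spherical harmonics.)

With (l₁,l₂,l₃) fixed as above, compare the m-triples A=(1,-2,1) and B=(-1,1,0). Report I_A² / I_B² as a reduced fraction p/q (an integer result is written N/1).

Same 1,3,4: normalisation and zero-m 3j drop out of the ratio.
A: Δ: 0! 2! 6! / 9! → 1/252; sum: t=0:+1/240 = 1/240; 3j²(1 3 4; 1 -2 1) = Δ·Π!·Σ² = 1/84  (sign -1)
B: Δ: 0! 2! 6! / 9! → 1/252; sum: t=0:+1/96 = 1/96; 3j²(1 3 4; -1 1 0) = Δ·Π!·Σ² = 1/42  (sign +1)
I_A²/I_B² = (1/84)/(1/42) = 1/2

1/2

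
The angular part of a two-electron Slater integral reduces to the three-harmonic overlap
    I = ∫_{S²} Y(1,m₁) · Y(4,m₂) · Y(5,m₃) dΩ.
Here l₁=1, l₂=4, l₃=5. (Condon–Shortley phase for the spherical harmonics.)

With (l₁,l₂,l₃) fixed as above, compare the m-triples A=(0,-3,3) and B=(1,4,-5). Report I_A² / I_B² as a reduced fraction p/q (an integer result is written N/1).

Same 1,4,5: normalisation and zero-m 3j drop out of the ratio.
A: Δ: 0! 2! 8! / 11! → 1/495; sum: t=0:+1/5040 = 1/5040; 3j²(1 4 5; 0 -3 3) = Δ·Π!·Σ² = 16/495  (sign +1)
B: Δ: 0! 2! 8! / 11! → 1/495; sum: t=0:+1/80640 = 1/80640; 3j²(1 4 5; 1 4 -5) = Δ·Π!·Σ² = 1/11  (sign +1)
I_A²/I_B² = (16/495)/(1/11) = 16/45

16/45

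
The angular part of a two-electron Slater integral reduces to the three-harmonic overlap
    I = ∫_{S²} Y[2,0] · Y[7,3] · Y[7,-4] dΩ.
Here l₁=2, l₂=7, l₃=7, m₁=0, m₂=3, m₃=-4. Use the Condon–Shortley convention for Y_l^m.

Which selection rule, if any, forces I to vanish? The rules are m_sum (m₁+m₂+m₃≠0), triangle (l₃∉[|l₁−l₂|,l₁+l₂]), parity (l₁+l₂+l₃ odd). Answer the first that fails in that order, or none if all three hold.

azimuthal sum: 0 + 3 − 4 = -1  ✗
5 ≤ 7 ≤ 9 (triangle on l)
L = 2 + 7 + 7 = 16 (even)

m_sum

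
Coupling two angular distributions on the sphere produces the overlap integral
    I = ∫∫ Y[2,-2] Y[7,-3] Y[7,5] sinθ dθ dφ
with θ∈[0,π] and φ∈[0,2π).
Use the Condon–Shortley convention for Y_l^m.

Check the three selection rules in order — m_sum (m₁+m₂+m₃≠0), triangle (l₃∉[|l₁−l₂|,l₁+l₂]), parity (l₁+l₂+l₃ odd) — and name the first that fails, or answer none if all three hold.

none

m₁+m₂+m₃ = -2 − 3 + 5 = 0  ✓
triangle: |2−7|=5 ≤ l₃=7 ≤ 2+7=9  ✓
parity: l₁+l₂+l₃ = 16 is even  ✓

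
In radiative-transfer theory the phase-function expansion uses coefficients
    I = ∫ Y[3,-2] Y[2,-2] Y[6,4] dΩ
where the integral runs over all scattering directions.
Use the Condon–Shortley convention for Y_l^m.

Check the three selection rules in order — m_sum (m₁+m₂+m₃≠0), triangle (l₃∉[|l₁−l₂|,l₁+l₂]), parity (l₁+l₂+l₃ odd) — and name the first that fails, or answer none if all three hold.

triangle

m₁+m₂+m₃ = -2 − 2 + 4 = 0  ✓
triangle: |3−2|=1 ≤ l₃=6 ≤ 3+2=5  ✗
parity: l₁+l₂+l₃ = 11 is odd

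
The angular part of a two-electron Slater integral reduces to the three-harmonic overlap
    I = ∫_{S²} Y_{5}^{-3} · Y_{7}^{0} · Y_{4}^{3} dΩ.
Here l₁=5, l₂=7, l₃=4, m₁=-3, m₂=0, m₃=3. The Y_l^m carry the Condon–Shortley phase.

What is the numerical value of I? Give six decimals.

Checks pass: Σm=0; 16 even; l₃=4∈[2,12].
(2·5+1)(2·7+1)(2·4+1) = 1485
Δ: 8! 2! 6! / 17! → 1/6126120
sum: t=3:−1/69120 t=4:+1/20736 t=5:−1/69120 = 1/51840
3j²(5 7 4; 0 0 0) = Δ·Π!·Σ² = 280/21879  (sign +1)
sum: t=6:+1/345600 t=7:−1/3628800 = 19/7257600
3j²(5 7 4; -3 0 3) = Δ·Π!·Σ² = 2527/218790  (sign -1)
combine: 4πI² = 1485·280/21879·2527/218790 = 353780/1611753
take √, sign -1: I = -0.13216378

-0.132164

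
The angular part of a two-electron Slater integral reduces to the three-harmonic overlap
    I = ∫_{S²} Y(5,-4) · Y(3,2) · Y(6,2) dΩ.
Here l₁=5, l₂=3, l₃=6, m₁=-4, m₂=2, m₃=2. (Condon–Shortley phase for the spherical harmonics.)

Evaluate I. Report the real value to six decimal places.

Rules hold: Σm=0, L=14 even, 2≤6≤8.
N = 11·7·13 = 1001
Δ = 2!·8!·4!/15! = 1/675675
Racah Σ t=0..2: t=0:+1/8640 t=1:−1/2304 t=2:+1/8640 = -7/34560
⇒ 3j(5 3 6; 0 0 0)² = 7/429, sgn -1
Racah Σ t=1..2: t=1:−1/967680 t=2:+1/60480 = 1/64512
⇒ 3j(5 3 6; -4 2 2)² = 15/1001, sgn +1
4πI² = N·(3j₀)²·(3jₘ)² = 35/143
I = -1·√(0.244755/4π) = -0.13956004

-0.139560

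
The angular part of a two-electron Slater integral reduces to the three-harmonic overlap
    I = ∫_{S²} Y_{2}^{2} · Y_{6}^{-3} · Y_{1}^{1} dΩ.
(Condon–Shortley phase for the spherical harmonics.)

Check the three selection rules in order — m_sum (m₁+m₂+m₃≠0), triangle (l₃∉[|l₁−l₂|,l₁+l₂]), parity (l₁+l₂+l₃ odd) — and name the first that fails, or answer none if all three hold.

triangle

azimuthal sum: 2 − 3 + 1 = 0  ✓
4 ≤ 1 ≤ 8 (triangle on l)  ✗
L = 2 + 6 + 1 = 9 (odd)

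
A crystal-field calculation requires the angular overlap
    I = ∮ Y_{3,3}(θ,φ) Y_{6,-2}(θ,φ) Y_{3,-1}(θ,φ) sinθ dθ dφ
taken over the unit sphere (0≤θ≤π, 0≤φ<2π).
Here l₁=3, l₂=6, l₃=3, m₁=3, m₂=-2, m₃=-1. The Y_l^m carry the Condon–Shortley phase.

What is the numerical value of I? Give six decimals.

0.062728

Rules hold: Σm=0, L=12 even, 3≤3≤9.
N = 7·13·7 = 637
Δ = 6!·0!·6!/13! = 1/12012
Racah Σ t=3..3: t=3:−1/1296 = -1/1296
⇒ 3j(3 6 3; 0 0 0)² = 100/3003, sgn +1
Racah Σ t=0..0: t=0:+1/34560 = 1/34560
⇒ 3j(3 6 3; 3 -2 -1)² = 1/429, sgn +1
4πI² = N·(3j₀)²·(3jₘ)² = 700/14157
I = +1·√(0.0494455/4π) = 0.06272757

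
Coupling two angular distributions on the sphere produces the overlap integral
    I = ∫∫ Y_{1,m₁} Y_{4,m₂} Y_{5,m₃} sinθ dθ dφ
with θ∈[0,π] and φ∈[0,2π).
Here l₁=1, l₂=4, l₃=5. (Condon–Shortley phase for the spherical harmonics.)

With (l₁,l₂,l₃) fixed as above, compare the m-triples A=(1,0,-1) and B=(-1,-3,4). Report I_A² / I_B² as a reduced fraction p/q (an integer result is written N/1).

5/12

l's match ⇒ only the (l;m) 3-j factors differ between A and B.
A: triangle coeff Δ(1,4,5) = 1/495; Σ_t [0,0]: t=0:+1/1152 = 1/1152; (3j)²=1/33 [(1 4 5; 1 0 -1)], sign=+1
B: triangle coeff Δ(1,4,5) = 1/495; Σ_t [0,0]: t=0:+1/10080 = 1/10080; (3j)²=4/55 [(1 4 5; -1 -3 4)], sign=-1
I_A²/I_B² = (1/33)/(4/55) = 5/12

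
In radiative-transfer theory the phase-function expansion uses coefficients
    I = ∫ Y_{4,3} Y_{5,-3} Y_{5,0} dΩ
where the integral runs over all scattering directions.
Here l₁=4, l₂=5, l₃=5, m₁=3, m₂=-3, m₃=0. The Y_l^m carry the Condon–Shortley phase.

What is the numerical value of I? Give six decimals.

0.130198

m-sum 0 ✓  L=14 even ✓  1≤5≤9 ✓
Π(2lᵢ+1) = 9×11×11 = 1089
triangle coeff Δ(4,5,5) = 1/3153150
Σ_t [0,4]: t=0:+1/69120 t=1:−1/1728 t=2:+1/576 t=3:−1/1728 t=4:+1/69120 = 7/11520
(3j)²=2/143 [(4 5 5; 0 0 0)], sign=-1
Σ_t [0,1]: t=0:+1/6912 t=1:−1/17280 = 1/11520
(3j)²=2/143 [(4 5 5; 3 -3 0)], sign=-1
⇒ 4πI² = 36/169
I = (+1)√(36/169/(4π)) = 0.13019760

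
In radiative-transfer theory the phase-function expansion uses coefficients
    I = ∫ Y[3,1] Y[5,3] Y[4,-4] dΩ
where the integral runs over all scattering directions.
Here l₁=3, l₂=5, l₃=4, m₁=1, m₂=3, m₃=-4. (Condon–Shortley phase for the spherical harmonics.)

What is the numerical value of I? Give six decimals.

0.169606

m-sum 0 ✓  L=12 even ✓  2≤4≤8 ✓
Π(2lᵢ+1) = 7×11×9 = 693
triangle coeff Δ(3,5,4) = 1/180180
Σ_t [1,3]: t=1:−1/576 t=2:+1/144 t=3:−1/576 = 1/288
(3j)²=20/1001 [(3 5 4; 0 0 0)], sign=+1
Σ_t [2,2]: t=2:+1/5760 = 1/5760
(3j)²=56/2145 [(3 5 4; 1 3 -4)], sign=+1
⇒ 4πI² = 672/1859
I = (+1)√(672/1859/(4π)) = 0.16960553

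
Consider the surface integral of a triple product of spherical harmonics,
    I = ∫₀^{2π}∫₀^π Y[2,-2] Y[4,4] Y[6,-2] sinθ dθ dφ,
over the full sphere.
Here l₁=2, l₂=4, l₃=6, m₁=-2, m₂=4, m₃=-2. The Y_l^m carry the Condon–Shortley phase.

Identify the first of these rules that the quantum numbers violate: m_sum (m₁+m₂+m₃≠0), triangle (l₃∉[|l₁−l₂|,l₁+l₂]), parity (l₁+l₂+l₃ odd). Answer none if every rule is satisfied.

azimuthal sum: -2 + 4 − 2 = 0  ✓
2 ≤ 6 ≤ 6 (triangle on l)  ✓
L = 2 + 4 + 6 = 12 (even)  ✓

none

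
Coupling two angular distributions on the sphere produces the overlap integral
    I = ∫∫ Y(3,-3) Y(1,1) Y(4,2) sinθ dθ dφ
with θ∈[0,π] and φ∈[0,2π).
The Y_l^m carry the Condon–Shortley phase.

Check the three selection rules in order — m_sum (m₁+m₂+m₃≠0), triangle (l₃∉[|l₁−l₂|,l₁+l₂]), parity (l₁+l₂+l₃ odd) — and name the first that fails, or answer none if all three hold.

none

Σmᵢ = 0  ✓
l₃∈[|l₁−l₂|,l₁+l₂]=[2,4], have l₃=4  ✓
Σlᵢ = 8 ⇒ even  ✓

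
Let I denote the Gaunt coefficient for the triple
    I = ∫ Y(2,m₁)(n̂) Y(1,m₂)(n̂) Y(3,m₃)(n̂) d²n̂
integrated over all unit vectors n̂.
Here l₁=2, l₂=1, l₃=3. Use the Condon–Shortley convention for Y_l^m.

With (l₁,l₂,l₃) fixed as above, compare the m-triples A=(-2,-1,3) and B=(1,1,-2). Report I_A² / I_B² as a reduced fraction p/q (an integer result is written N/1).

l's match ⇒ only the (l;m) 3-j factors differ between A and B.
A: triangle coeff Δ(2,1,3) = 1/105; Σ_t [0,0]: t=0:+1/48 = 1/48; (3j)²=1/7 [(2 1 3; -2 -1 3)], sign=+1
B: triangle coeff Δ(2,1,3) = 1/105; Σ_t [0,0]: t=0:+1/12 = 1/12; (3j)²=2/21 [(2 1 3; 1 1 -2)], sign=-1
I_A²/I_B² = (1/7)/(2/21) = 3/2

3/2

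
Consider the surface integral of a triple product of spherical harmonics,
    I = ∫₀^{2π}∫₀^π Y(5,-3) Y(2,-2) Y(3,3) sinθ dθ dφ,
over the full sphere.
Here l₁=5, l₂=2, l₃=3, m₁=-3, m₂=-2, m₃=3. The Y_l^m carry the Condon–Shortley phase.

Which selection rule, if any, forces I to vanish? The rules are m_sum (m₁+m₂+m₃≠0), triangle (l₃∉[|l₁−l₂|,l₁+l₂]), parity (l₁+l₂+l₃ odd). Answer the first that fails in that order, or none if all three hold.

m_sum

m₁+m₂+m₃ = -3 − 2 + 3 = -2  ✗
triangle: |5−2|=3 ≤ l₃=3 ≤ 5+2=7
parity: l₁+l₂+l₃ = 10 is even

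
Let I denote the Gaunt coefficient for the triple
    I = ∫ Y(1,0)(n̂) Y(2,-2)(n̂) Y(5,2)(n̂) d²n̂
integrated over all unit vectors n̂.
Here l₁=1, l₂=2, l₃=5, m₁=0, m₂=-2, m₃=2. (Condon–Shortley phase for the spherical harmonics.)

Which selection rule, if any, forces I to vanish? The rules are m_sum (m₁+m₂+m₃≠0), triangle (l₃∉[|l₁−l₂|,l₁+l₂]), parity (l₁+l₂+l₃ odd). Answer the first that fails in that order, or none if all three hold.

triangle

m₁+m₂+m₃ = 0 − 2 + 2 = 0  ✓
triangle: |1−2|=1 ≤ l₃=5 ≤ 1+2=3  ✗
parity: l₁+l₂+l₃ = 8 is even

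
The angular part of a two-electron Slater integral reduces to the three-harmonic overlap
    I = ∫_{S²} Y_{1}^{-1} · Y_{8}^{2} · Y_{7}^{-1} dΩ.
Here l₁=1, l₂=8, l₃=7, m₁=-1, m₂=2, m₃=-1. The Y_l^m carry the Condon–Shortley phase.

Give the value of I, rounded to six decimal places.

m-sum 0 ✓  L=16 even ✓  7≤7≤9 ✓
Π(2lᵢ+1) = 3×17×15 = 765
triangle coeff Δ(1,8,7) = 1/2040
Σ_t [1,1]: t=1:−1/25401600 = -1/25401600
(3j)²=8/255 [(1 8 7; 0 0 0)], sign=+1
Σ_t [2,2]: t=2:+1/58060800 = 1/58060800
(3j)²=3/136 [(1 8 7; -1 2 -1)], sign=+1
⇒ 4πI² = 9/17
I = (+1)√(9/17/(4π)) = 0.20525411

0.205254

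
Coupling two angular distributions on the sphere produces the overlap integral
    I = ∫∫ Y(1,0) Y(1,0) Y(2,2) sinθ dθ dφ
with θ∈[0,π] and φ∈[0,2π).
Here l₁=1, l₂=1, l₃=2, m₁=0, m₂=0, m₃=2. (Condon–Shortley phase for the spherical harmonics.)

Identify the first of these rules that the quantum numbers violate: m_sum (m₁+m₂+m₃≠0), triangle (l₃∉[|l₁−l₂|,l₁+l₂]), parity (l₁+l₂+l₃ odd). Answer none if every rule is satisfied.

m_sum

m₁+m₂+m₃ = 0 + 0 + 2 = 2  ✗
triangle: |1−1|=0 ≤ l₃=2 ≤ 1+1=2
parity: l₁+l₂+l₃ = 4 is even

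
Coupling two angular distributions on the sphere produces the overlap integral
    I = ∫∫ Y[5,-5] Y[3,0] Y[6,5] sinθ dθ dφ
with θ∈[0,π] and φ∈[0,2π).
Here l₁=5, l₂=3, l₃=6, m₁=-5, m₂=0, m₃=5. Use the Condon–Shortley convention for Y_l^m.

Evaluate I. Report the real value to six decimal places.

0.207001

Rules hold: Σm=0, L=14 even, 2≤6≤8.
N = 11·7·13 = 1001
Δ = 2!·8!·4!/15! = 1/675675
Racah Σ t=0..2: t=0:+1/8640 t=1:−1/2304 t=2:+1/8640 = -7/34560
⇒ 3j(5 3 6; 0 0 0)² = 7/429, sgn -1
Racah Σ t=2..2: t=2:+1/483840 = 1/483840
⇒ 3j(5 3 6; -5 0 5)² = 3/91, sgn -1
4πI² = N·(3j₀)²·(3jₘ)² = 7/13
I = +1·√(0.538462/4π) = 0.20700098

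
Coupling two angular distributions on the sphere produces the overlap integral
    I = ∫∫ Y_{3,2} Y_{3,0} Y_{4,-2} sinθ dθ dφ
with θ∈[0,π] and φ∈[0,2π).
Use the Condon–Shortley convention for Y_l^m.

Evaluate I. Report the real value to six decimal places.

-0.044418

Rules hold: Σm=0, L=10 even, 0≤4≤6.
N = 7·7·9 = 441
Δ = 2!·4!·4!/11! = 1/34650
Racah Σ t=0..2: t=0:+1/72 t=1:−1/16 t=2:+1/72 = -5/144
⇒ 3j(3 3 4; 0 0 0)² = 2/77, sgn -1
Racah Σ t=0..1: t=0:+1/72 t=1:−1/96 = 1/288
⇒ 3j(3 3 4; 2 0 -2)² = 1/462, sgn +1
4πI² = N·(3j₀)²·(3jₘ)² = 3/121
I = -1·√(0.0247934/4π) = -0.04441841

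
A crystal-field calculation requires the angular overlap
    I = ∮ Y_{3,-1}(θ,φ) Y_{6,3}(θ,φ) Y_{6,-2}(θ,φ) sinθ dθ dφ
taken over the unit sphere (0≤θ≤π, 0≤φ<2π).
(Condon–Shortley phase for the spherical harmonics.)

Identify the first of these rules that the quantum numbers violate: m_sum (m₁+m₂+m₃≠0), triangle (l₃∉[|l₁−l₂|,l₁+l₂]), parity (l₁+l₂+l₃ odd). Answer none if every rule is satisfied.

azimuthal sum: -1 + 3 − 2 = 0  ✓
3 ≤ 6 ≤ 9 (triangle on l)  ✓
L = 3 + 6 + 6 = 15 (odd)  ✗

parity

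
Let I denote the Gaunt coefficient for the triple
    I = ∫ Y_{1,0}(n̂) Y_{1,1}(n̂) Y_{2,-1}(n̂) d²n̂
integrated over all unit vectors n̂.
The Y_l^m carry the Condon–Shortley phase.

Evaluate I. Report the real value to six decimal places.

Rules hold: Σm=0, L=4 even, 0≤2≤2.
N = 3·3·5 = 45
Δ = 0!·2!·2!/5! = 1/30
Racah Σ t=0..0: t=0:+1/1 = 1/1
⇒ 3j(1 1 2; 0 0 0)² = 2/15, sgn +1
Racah Σ t=0..0: t=0:+1/2 = 1/2
⇒ 3j(1 1 2; 0 1 -1)² = 1/10, sgn -1
4πI² = N·(3j₀)²·(3jₘ)² = 3/5
I = -1·√(0.6/4π) = -0.21850969

-0.218510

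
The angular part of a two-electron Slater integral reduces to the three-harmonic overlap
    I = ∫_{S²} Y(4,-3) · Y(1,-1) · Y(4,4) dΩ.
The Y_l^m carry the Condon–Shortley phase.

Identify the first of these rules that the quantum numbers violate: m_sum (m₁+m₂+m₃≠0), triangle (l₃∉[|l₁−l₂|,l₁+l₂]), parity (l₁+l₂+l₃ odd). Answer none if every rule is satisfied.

parity

Σmᵢ = 0  ✓
l₃∈[|l₁−l₂|,l₁+l₂]=[3,5], have l₃=4  ✓
Σlᵢ = 9 ⇒ odd  ✗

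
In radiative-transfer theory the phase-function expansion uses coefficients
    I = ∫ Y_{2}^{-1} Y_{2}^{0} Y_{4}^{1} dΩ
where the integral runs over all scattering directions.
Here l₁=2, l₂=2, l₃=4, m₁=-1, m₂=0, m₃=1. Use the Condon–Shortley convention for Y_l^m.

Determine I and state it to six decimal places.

Rules hold: Σm=0, L=8 even, 0≤4≤4.
N = 5·5·9 = 225
Δ = 0!·4!·4!/9! = 1/630
Racah Σ t=0..0: t=0:+1/16 = 1/16
⇒ 3j(2 2 4; 0 0 0)² = 2/35, sgn +1
Racah Σ t=0..0: t=0:+1/24 = 1/24
⇒ 3j(2 2 4; -1 0 1)² = 1/21, sgn -1
4πI² = N·(3j₀)²·(3jₘ)² = 30/49
I = -1·√(0.612245/4π) = -0.22072812

-0.220728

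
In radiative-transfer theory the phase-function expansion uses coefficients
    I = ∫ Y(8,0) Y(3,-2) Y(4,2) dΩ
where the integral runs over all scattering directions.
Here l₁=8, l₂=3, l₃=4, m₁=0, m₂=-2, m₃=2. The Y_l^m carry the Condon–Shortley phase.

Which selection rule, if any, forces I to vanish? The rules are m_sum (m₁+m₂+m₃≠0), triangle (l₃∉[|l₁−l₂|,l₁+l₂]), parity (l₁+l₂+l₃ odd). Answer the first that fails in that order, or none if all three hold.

Σmᵢ = 0  ✓
l₃∈[|l₁−l₂|,l₁+l₂]=[5,11], have l₃=4  ✗
Σlᵢ = 15 ⇒ odd

triangle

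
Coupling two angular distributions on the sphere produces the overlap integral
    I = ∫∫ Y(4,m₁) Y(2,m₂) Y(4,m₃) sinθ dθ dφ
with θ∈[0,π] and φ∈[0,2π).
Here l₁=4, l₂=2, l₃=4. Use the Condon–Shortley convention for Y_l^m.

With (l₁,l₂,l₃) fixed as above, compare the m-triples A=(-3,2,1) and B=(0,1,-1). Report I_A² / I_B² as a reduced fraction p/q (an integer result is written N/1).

Same 4,2,4: normalisation and zero-m 3j drop out of the ratio.
A: Δ: 2! 6! 2! / 11! → 1/13860; sum: t=2:+1/480 = 1/480; 3j²(4 2 4; -3 2 1) = Δ·Π!·Σ² = 3/110  (sign -1)
B: Δ: 2! 6! 2! / 11! → 1/13860; sum: t=1:−1/72 t=2:+1/96 = -1/288; 3j²(4 2 4; 0 1 -1) = Δ·Π!·Σ² = 1/462  (sign +1)
I_A²/I_B² = (3/110)/(1/462) = 63/5

63/5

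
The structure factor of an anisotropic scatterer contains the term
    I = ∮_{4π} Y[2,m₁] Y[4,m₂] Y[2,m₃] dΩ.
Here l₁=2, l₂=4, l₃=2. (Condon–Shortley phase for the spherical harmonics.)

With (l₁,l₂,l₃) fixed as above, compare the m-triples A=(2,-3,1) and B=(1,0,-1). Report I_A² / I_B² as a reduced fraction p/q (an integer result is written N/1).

35/16

Same 2,4,2: normalisation and zero-m 3j drop out of the ratio.
A: Δ: 4! 0! 4! / 9! → 1/630; sum: t=0:+1/144 = 1/144; 3j²(2 4 2; 2 -3 1) = Δ·Π!·Σ² = 1/18  (sign -1)
B: Δ: 4! 0! 4! / 9! → 1/630; sum: t=1:−1/36 = -1/36; 3j²(2 4 2; 1 0 -1) = Δ·Π!·Σ² = 8/315  (sign +1)
I_A²/I_B² = (1/18)/(8/315) = 35/16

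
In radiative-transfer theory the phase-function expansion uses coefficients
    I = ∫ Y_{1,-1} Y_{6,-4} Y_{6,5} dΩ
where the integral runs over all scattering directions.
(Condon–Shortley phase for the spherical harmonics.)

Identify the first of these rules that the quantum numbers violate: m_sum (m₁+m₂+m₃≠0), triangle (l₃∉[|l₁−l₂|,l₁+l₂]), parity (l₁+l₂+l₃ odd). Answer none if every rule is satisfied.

parity

Σmᵢ = 0  ✓
l₃∈[|l₁−l₂|,l₁+l₂]=[5,7], have l₃=6  ✓
Σlᵢ = 13 ⇒ odd  ✗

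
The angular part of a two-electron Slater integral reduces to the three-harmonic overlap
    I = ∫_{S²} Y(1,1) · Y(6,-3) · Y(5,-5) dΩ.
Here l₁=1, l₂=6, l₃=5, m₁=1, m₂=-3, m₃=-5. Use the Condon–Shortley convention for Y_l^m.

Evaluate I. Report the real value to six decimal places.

Σmᵢ = -7 ≠ 0, so the φ-integral vanishes; I = 0

0.000000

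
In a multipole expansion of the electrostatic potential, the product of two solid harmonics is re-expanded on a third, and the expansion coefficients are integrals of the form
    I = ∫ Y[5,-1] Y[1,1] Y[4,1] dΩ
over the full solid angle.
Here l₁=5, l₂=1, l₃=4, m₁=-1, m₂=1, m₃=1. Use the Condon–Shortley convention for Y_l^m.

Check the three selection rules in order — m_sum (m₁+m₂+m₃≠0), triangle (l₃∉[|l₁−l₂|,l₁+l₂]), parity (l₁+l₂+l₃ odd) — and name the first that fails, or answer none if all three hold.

azimuthal sum: -1 + 1 + 1 = 1  ✗
4 ≤ 4 ≤ 6 (triangle on l)
L = 5 + 1 + 4 = 10 (even)

m_sum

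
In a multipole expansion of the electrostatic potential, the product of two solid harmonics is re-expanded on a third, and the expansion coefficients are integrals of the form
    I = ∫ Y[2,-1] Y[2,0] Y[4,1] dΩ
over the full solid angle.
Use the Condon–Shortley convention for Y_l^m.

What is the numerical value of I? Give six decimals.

-0.220728

m-sum 0 ✓  L=8 even ✓  0≤4≤4 ✓
Π(2lᵢ+1) = 5×5×9 = 225
triangle coeff Δ(2,2,4) = 1/630
Σ_t [0,0]: t=0:+1/16 = 1/16
(3j)²=2/35 [(2 2 4; 0 0 0)], sign=+1
Σ_t [0,0]: t=0:+1/24 = 1/24
(3j)²=1/21 [(2 2 4; -1 0 1)], sign=-1
⇒ 4πI² = 30/49
I = (-1)√(30/49/(4π)) = -0.22072812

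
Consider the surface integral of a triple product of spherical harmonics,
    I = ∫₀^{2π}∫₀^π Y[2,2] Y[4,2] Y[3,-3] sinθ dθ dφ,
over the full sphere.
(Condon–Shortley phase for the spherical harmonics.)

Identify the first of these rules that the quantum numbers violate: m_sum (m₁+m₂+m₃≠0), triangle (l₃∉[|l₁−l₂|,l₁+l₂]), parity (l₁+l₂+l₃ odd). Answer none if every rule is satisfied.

m_sum

azimuthal sum: 2 + 2 − 3 = 1  ✗
2 ≤ 3 ≤ 6 (triangle on l)
L = 2 + 4 + 3 = 9 (odd)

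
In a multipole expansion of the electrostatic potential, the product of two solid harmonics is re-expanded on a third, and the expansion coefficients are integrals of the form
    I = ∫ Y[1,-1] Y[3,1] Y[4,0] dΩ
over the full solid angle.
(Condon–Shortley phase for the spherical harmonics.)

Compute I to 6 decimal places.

Rules hold: Σm=0, L=8 even, 2≤4≤4.
N = 3·7·9 = 189
Δ = 0!·2!·6!/9! = 1/252
Racah Σ t=0..0: t=0:+1/36 = 1/36
⇒ 3j(1 3 4; 0 0 0)² = 4/63, sgn +1
Racah Σ t=0..0: t=0:+1/96 = 1/96
⇒ 3j(1 3 4; -1 1 0)² = 1/42, sgn +1
4πI² = N·(3j₀)²·(3jₘ)² = 2/7
I = +1·√(0.285714/4π) = 0.15078601

0.150786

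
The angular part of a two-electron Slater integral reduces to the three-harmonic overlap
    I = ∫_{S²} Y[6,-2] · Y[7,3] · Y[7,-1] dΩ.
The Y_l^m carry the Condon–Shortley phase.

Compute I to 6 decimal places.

Rules hold: Σm=0, L=20 even, 1≤7≤13.
N = 13·15·15 = 2925
Δ = 6!·6!·8!/21! = 1/2444321880
Racah Σ t=0..6: t=0:+1/2612736000 t=1:−1/20736000 t=2:+1/1658880 t=3:−1/746496 t=4:+1/1658880 t=5:−1/20736000 t=6:+1/2612736000 = -1/4354560
⇒ 3j(6 7 7; 0 0 0)² = 1000/138567, sgn +1
Racah Σ t=2..6: t=2:+1/1393459200 t=3:−1/21772800 t=4:+1/3317760 t=5:−1/3110400 t=6:+1/19906560 = -1/66355200
⇒ 3j(6 7 7; -2 3 -1)² = 21/92378, sgn -1
4πI² = N·(3j₀)²·(3jₘ)² = 787500/164109517
I = -1·√(0.00479862/4π) = -0.01954130

-0.019541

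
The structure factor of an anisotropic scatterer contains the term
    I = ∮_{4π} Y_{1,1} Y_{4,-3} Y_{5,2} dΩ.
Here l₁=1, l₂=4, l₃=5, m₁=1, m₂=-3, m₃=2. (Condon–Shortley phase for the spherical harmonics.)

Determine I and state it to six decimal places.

0.085055

Checks pass: Σm=0; 10 even; l₃=5∈[3,5].
(2·1+1)(2·4+1)(2·5+1) = 297
Δ: 0! 2! 8! / 11! → 1/495
sum: t=0:+1/576 = 1/576
3j²(1 4 5; 0 0 0) = Δ·Π!·Σ² = 5/99  (sign -1)
sum: t=0:+1/10080 = 1/10080
3j²(1 4 5; 1 -3 2) = Δ·Π!·Σ² = 1/165  (sign -1)
combine: 4πI² = 297·5/99·1/165 = 1/11
take √, sign +1: I = 0.08505478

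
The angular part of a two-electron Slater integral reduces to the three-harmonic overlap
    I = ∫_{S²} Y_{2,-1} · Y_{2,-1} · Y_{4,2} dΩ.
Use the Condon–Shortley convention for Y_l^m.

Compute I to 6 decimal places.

Checks pass: Σm=0; 8 even; l₃=4∈[0,4].
(2·2+1)(2·2+1)(2·4+1) = 225
Δ: 0! 4! 4! / 9! → 1/630
sum: t=0:+1/16 = 1/16
3j²(2 2 4; 0 0 0) = Δ·Π!·Σ² = 2/35  (sign +1)
sum: t=0:+1/36 = 1/36
3j²(2 2 4; -1 -1 2) = Δ·Π!·Σ² = 4/63  (sign +1)
combine: 4πI² = 225·2/35·4/63 = 40/49
take √, sign +1: I = 0.25487487

0.254875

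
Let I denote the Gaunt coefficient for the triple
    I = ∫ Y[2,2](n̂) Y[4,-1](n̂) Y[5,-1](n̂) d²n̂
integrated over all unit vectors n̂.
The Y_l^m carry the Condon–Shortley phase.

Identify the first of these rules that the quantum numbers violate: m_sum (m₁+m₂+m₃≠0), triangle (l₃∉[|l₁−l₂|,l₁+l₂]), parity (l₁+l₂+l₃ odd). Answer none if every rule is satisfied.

parity

Σmᵢ = 0  ✓
l₃∈[|l₁−l₂|,l₁+l₂]=[2,6], have l₃=5  ✓
Σlᵢ = 11 ⇒ odd  ✗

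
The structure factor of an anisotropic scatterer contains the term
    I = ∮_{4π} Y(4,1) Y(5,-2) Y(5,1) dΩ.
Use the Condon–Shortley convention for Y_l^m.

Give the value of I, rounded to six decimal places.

Rules hold: Σm=0, L=14 even, 1≤5≤9.
N = 9·11·11 = 1089
Δ = 4!·4!·6!/15! = 1/3153150
Racah Σ t=0..4: t=0:+1/69120 t=1:−1/1728 t=2:+1/576 t=3:−1/1728 t=4:+1/69120 = 7/11520
⇒ 3j(4 5 5; 0 0 0)² = 2/143, sgn -1
Racah Σ t=0..3: t=0:+1/5184 t=1:−1/1152 t=2:+1/2880 t=3:−1/103680 = -7/20736
⇒ 3j(4 5 5; 1 -2 1)² = 35/2574, sgn -1
4πI² = N·(3j₀)²·(3jₘ)² = 35/169
I = +1·√(0.207101/4π) = 0.12837656

0.128377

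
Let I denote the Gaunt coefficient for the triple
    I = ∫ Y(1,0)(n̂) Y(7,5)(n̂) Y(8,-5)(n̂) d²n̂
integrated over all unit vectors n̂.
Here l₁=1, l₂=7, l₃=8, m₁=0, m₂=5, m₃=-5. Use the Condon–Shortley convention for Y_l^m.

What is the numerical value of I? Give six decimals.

m-sum 0 ✓  L=16 even ✓  6≤8≤8 ✓
Π(2lᵢ+1) = 3×15×17 = 765
triangle coeff Δ(1,7,8) = 1/2040
Σ_t [0,0]: t=0:+1/25401600 = 1/25401600
(3j)²=8/255 [(1 7 8; 0 0 0)], sign=+1
Σ_t [0,0]: t=0:+1/958003200 = 1/958003200
(3j)²=13/680 [(1 7 8; 0 5 -5)], sign=-1
⇒ 4πI² = 39/85
I = (-1)√(39/85/(4π)) = -0.19108118

-0.191081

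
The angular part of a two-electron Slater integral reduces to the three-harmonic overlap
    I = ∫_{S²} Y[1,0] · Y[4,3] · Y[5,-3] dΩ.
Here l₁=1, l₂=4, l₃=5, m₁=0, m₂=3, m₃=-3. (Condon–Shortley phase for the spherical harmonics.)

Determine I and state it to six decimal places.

-0.196426

m-sum 0 ✓  L=10 even ✓  3≤5≤5 ✓
Π(2lᵢ+1) = 3×9×11 = 297
triangle coeff Δ(1,4,5) = 1/495
Σ_t [0,0]: t=0:+1/576 = 1/576
(3j)²=5/99 [(1 4 5; 0 0 0)], sign=-1
Σ_t [0,0]: t=0:+1/5040 = 1/5040
(3j)²=16/495 [(1 4 5; 0 3 -3)], sign=+1
⇒ 4πI² = 16/33
I = (-1)√(16/33/(4π)) = -0.19642560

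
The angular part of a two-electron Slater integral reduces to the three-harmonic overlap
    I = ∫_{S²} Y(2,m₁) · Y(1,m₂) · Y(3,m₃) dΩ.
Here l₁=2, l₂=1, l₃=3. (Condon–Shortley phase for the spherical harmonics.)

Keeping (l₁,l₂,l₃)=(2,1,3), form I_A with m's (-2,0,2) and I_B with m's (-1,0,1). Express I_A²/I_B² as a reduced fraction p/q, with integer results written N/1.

5/8

Shared (l₁,l₂,l₃)=(2,1,3): N and (l;000)² cancel in I_A²/I_B².
A: Δ = 0!·4!·2!/7! = 1/105; Racah Σ t=0..0: t=0:+1/24 = 1/24; ⇒ 3j(2 1 3; -2 0 2)² = 1/21, sgn -1
B: Δ = 0!·4!·2!/7! = 1/105; Racah Σ t=0..0: t=0:+1/6 = 1/6; ⇒ 3j(2 1 3; -1 0 1)² = 8/105, sgn +1
I_A²/I_B² = (1/21)/(8/105) = 5/8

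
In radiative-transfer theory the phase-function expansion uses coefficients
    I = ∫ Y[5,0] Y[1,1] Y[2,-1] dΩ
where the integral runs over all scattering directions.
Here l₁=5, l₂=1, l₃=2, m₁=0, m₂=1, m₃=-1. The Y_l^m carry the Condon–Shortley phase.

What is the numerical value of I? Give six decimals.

0.000000

l₃=2 ∉ [4,6] — triangle fails ⇒ I = 0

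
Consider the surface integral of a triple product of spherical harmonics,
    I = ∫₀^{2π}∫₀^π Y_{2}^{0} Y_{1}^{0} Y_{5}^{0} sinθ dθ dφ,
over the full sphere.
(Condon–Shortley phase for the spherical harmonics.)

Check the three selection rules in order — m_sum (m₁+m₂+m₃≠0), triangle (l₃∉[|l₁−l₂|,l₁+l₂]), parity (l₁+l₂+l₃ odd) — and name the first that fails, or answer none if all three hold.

triangle

Σmᵢ = 0  ✓
l₃∈[|l₁−l₂|,l₁+l₂]=[1,3], have l₃=5  ✗
Σlᵢ = 8 ⇒ even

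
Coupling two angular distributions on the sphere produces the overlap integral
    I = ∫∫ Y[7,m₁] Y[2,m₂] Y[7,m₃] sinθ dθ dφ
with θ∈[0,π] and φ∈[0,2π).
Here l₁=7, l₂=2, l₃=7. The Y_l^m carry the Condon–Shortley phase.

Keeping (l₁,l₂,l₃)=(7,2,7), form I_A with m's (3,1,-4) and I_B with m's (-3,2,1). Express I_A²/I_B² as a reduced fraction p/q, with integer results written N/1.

Shared (l₁,l₂,l₃)=(7,2,7): N and (l;000)² cancel in I_A²/I_B².
A: Δ = 2!·12!·2!/17! = 1/185640; Racah Σ t=1..2: t=1:−1/4354560 t=2:+1/14515200 = -1/6220800; ⇒ 3j(7 2 7; 3 1 -4)² = 77/4420, sgn +1
B: Δ = 2!·12!·2!/17! = 1/185640; Racah Σ t=2..2: t=2:+1/3870720 = 1/3870720; ⇒ 3j(7 2 7; -3 2 1)² = 135/6188, sgn +1
I_A²/I_B² = (77/4420)/(135/6188) = 539/675

539/675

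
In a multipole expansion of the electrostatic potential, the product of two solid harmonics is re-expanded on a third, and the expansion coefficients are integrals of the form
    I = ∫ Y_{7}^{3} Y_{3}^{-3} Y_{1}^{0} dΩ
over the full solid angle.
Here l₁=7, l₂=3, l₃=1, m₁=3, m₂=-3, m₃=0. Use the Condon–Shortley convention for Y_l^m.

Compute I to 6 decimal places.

l₃=1 ∉ [4,10] — triangle fails ⇒ I = 0

0.000000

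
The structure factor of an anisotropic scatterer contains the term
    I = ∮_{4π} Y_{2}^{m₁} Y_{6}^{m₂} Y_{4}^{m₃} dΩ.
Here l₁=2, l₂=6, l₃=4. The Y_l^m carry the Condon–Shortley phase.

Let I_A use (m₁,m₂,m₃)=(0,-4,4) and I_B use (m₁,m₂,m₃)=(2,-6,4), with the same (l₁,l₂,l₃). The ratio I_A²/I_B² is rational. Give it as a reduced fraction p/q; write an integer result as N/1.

l's match ⇒ only the (l;m) 3-j factors differ between A and B.
A: triangle coeff Δ(2,6,4) = 1/6435; Σ_t [2,2]: t=2:+1/161280 = 1/161280; (3j)²=1/143 [(2 6 4; 0 -4 4)], sign=+1
B: triangle coeff Δ(2,6,4) = 1/6435; Σ_t [0,0]: t=0:+1/967680 = 1/967680; (3j)²=1/13 [(2 6 4; 2 -6 4)], sign=+1
I_A²/I_B² = (1/143)/(1/13) = 1/11

1/11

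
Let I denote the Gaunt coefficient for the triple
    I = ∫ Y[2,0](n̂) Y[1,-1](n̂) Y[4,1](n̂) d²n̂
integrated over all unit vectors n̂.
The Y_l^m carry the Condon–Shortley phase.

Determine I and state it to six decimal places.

triangle: need 1≤l₃≤3, have 4; I=0

0.000000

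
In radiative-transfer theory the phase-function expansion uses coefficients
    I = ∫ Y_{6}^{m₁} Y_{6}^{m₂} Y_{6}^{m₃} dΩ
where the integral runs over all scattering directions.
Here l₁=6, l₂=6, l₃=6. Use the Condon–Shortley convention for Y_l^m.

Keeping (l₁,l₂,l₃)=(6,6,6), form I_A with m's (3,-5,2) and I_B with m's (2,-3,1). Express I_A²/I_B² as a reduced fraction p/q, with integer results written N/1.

Same 6,6,6: normalisation and zero-m 3j drop out of the ratio.
A: Δ: 6! 6! 6! / 19! → 1/325909584; sum: t=0:+1/3110400 t=1:−1/4147200 = 1/12441600; 3j²(6 6 6; 3 -5 2) = Δ·Π!·Σ² = 7/4199  (sign +1)
B: Δ: 6! 6! 6! / 19! → 1/325909584; sum: t=0:+1/1244160 t=1:−1/207360 t=2:+1/276480 t=3:−1/3110400 = -1/1382400; 3j²(6 6 6; 2 -3 1) = Δ·Π!·Σ² = 189/92378  (sign +1)
I_A²/I_B² = (7/4199)/(189/92378) = 22/27

22/27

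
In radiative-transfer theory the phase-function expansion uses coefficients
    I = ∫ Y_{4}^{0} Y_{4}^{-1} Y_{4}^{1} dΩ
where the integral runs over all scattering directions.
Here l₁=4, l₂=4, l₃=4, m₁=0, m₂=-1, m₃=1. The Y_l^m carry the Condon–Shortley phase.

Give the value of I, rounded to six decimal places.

-0.068481

Rules hold: Σm=0, L=12 even, 0≤4≤8.
N = 9·9·9 = 729
Δ = 4!·4!·4!/13! = 1/450450
Racah Σ t=0..4: t=0:+1/13824 t=1:−1/216 t=2:+1/64 t=3:−1/216 t=4:+1/13824 = 5/768
⇒ 3j(4 4 4; 0 0 0)² = 18/1001, sgn +1
Racah Σ t=0..3: t=0:+1/3456 t=1:−1/144 t=2:+1/96 t=3:−1/864 = 1/384
⇒ 3j(4 4 4; 0 -1 1)² = 9/2002, sgn -1
4πI² = N·(3j₀)²·(3jₘ)² = 59049/1002001
I = -1·√(0.0589311/4π) = -0.06848055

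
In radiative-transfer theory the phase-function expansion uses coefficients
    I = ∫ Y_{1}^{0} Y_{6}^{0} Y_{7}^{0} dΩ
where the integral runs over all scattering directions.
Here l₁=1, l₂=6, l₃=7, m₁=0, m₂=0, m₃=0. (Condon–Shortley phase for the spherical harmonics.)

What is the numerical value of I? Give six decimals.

Checks pass: Σm=0; 14 even; l₃=7∈[5,7].
(2·1+1)(2·6+1)(2·7+1) = 585
Δ: 0! 2! 12! / 15! → 1/1365
sum: t=0:+1/518400 = 1/518400
3j²(1 6 7; 0 0 0) = Δ·Π!·Σ² = 7/195  (sign -1)
(m-triple is (0,0,0) — same symbol as above.)
combine: 4πI² = 585·7/195·7/195 = 49/65
take √, sign +1: I = 0.24492687

0.244927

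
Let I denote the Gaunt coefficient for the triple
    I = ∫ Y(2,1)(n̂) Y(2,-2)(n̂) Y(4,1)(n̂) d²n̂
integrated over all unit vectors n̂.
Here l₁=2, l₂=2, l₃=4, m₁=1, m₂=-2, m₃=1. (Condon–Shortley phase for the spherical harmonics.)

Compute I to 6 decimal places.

-0.090112

Rules hold: Σm=0, L=8 even, 0≤4≤4.
N = 5·5·9 = 225
Δ = 0!·4!·4!/9! = 1/630
Racah Σ t=0..0: t=0:+1/16 = 1/16
⇒ 3j(2 2 4; 0 0 0)² = 2/35, sgn +1
Racah Σ t=0..0: t=0:+1/144 = 1/144
⇒ 3j(2 2 4; 1 -2 1)² = 1/126, sgn -1
4πI² = N·(3j₀)²·(3jₘ)² = 5/49
I = -1·√(0.102041/4π) = -0.09011188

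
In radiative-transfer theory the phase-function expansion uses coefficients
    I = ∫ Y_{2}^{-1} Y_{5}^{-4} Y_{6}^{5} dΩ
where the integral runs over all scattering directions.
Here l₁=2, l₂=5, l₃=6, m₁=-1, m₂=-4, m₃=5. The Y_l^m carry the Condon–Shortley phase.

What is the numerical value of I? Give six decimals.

Σlᵢ=13 odd — θ-integrand is odd under cosθ→−cosθ; I=0

0.000000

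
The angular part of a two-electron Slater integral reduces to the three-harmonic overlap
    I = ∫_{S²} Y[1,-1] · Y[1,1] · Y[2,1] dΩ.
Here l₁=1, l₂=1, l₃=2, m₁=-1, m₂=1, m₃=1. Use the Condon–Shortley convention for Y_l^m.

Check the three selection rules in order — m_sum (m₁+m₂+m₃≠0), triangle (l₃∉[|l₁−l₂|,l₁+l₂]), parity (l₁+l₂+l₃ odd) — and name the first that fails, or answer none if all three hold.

m_sum

Σmᵢ = 1  ✗
l₃∈[|l₁−l₂|,l₁+l₂]=[0,2], have l₃=2
Σlᵢ = 4 ⇒ even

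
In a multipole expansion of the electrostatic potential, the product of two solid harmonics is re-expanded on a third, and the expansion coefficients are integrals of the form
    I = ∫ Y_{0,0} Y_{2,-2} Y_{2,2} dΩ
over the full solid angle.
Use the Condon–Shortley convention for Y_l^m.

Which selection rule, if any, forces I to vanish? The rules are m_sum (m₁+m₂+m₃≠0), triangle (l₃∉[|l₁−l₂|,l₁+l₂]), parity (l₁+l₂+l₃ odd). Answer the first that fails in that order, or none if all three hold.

none

azimuthal sum: 0 − 2 + 2 = 0  ✓
2 ≤ 2 ≤ 2 (triangle on l)  ✓
L = 0 + 2 + 2 = 4 (even)  ✓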